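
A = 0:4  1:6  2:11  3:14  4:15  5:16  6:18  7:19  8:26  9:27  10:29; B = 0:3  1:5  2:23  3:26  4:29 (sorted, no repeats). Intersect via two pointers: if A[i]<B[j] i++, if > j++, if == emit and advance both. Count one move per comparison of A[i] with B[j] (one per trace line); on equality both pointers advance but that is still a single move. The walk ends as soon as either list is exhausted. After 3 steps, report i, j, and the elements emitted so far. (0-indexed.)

i=1, j=2, emitted=[]

[i=0,j=0] 4>3 → j++
[i=0,j=1] 4<5 → i++
[i=1,j=1] 6>5 → j++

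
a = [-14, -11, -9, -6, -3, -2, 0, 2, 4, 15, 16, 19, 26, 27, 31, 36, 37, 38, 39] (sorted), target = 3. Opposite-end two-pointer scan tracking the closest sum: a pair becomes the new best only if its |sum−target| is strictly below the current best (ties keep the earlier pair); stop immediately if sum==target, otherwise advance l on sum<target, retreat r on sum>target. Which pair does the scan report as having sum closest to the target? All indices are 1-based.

pair (-14, 16) with sum 2 (|Δ|=1)

[1,19] -14+39=25 d=22 * → r--
[1,18] -14+38=24 d=21 * → r--
[1,17] -14+37=23 d=20 * → r--
[1,16] -14+36=22 d=19 * → r--
[1,15] -14+31=17 d=14 * → r--
[1,14] -14+27=13 d=10 * → r--
[1,13] -14+26=12 d=9 * → r--
[1,12] -14+19=5 d=2 * → r--
[1,11] -14+16=2 d=1 * → l++
[2,11] -11+16=5 d=2 → r--
[2,10] -11+15=4 d=1 → r--
[2,9] -11+4=-7 d=10 → l++
[3,9] -9+4=-5 d=8 → l++
[4,9] -6+4=-2 d=5 → l++
[5,9] -3+4=1 d=2 → l++
[6,9] -2+4=2 d=1 → l++
[7,9] 0+4=4 d=1 → r--
[7,8] 0+2=2 d=1 → l++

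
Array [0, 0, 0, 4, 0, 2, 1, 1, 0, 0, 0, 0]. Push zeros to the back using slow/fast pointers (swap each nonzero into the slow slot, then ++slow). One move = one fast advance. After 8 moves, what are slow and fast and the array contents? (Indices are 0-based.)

slow=0 fast=0: a[fast]=0, fast++
slow=0 fast=1: a[fast]=0, fast++
slow=0 fast=2: a[fast]=0, fast++
slow=0 fast=3: a[fast]=4≠0 swap→a[0]=4, slow++,fast++
slow=1 fast=4: a[fast]=0, fast++
slow=1 fast=5: a[fast]=2≠0 swap→a[1]=2, slow++,fast++
slow=2 fast=6: a[fast]=1≠0 swap→a[2]=1, slow++,fast++
slow=3 fast=7: a[fast]=1≠0 swap→a[3]=1, slow++,fast++

slow=4, fast=8, a=[4, 2, 1, 1, 0, 0, 0, 0, 0, 0, 0, 0]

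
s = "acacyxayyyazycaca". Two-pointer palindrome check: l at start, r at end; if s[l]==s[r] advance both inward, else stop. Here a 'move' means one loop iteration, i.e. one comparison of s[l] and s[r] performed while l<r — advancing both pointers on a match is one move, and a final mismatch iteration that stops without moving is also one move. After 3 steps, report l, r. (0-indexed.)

l=3, r=13

[0,16] 'a'=='a' → l++,r--
[1,15] 'c'=='c' → l++,r--
[2,14] 'a'=='a' → l++,r--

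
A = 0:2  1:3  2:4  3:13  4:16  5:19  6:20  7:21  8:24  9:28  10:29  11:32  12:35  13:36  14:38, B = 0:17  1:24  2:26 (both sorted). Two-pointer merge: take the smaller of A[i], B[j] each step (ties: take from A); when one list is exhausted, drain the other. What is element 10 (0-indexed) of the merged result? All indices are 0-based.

merged[10] = 24

i=0 j=0: A[i]=2<=B[j]=17 take 2, i++
i=1 j=0: A[i]=3<=B[j]=17 take 3, i++
i=2 j=0: A[i]=4<=B[j]=17 take 4, i++
i=3 j=0: A[i]=13<=B[j]=17 take 13, i++
i=4 j=0: A[i]=16<=B[j]=17 take 16, i++
i=5 j=0: A[i]=19>B[j]=17 take 17, j++
i=5 j=1: A[i]=19<=B[j]=24 take 19, i++
i=6 j=1: A[i]=20<=B[j]=24 take 20, i++
i=7 j=1: A[i]=21<=B[j]=24 take 21, i++
i=8 j=1: A[i]=24<=B[j]=24 take 24, i++
i=9 j=1: A[i]=28>B[j]=24 take 24, j++
i=9 j=2: A[i]=28>B[j]=26 take 26, j++
i=9 j=3: B done, take A[i]=28, i++
i=10 j=3: B done, take A[i]=29, i++
i=11 j=3: B done, take A[i]=32, i++
i=12 j=3: B done, take A[i]=35, i++
i=13 j=3: B done, take A[i]=36, i++
i=14 j=3: B done, take A[i]=38, i++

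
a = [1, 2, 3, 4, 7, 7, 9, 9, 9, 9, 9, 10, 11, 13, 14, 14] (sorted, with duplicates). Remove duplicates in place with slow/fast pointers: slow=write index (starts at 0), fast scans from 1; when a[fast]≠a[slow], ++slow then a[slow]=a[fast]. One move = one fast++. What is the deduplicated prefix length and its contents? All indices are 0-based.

(s=0,f=1) a[fast]=2≠a[slow]=1 write a[1]=2 → slow++,fast++
(s=1,f=2) a[fast]=3≠a[slow]=2 write a[2]=3 → slow++,fast++
(s=2,f=3) a[fast]=4≠a[slow]=3 write a[3]=4 → slow++,fast++
(s=3,f=4) a[fast]=7≠a[slow]=4 write a[4]=7 → slow++,fast++
(s=4,f=5) a[fast]=7=a[slow] dup → fast++
(s=4,f=6) a[fast]=9≠a[slow]=7 write a[5]=9 → slow++,fast++
(s=5,f=7) a[fast]=9=a[slow] dup → fast++
(s=5,f=8) a[fast]=9=a[slow] dup → fast++
(s=5,f=9) a[fast]=9=a[slow] dup → fast++
(s=5,f=10) a[fast]=9=a[slow] dup → fast++
(s=5,f=11) a[fast]=10≠a[slow]=9 write a[6]=10 → slow++,fast++
(s=6,f=12) a[fast]=11≠a[slow]=10 write a[7]=11 → slow++,fast++
(s=7,f=13) a[fast]=13≠a[slow]=11 write a[8]=13 → slow++,fast++
(s=8,f=14) a[fast]=14≠a[slow]=13 write a[9]=14 → slow++,fast++
(s=9,f=15) a[fast]=14=a[slow] dup → fast++

length 10; prefix = [1, 2, 3, 4, 7, 9, 10, 11, 13, 14]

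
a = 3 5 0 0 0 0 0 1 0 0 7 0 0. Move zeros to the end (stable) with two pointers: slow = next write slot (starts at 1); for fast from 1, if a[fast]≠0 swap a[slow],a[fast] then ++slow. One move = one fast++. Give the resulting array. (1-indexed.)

slow=1 fast=1: a[fast]=3≠0 swap→a[1]=3, slow++,fast++
slow=2 fast=2: a[fast]=5≠0 swap→a[2]=5, slow++,fast++
slow=3 fast=3: a[fast]=0, fast++
slow=3 fast=4: a[fast]=0, fast++
slow=3 fast=5: a[fast]=0, fast++
slow=3 fast=6: a[fast]=0, fast++
slow=3 fast=7: a[fast]=0, fast++
slow=3 fast=8: a[fast]=1≠0 swap→a[3]=1, slow++,fast++
slow=4 fast=9: a[fast]=0, fast++
slow=4 fast=10: a[fast]=0, fast++
slow=4 fast=11: a[fast]=7≠0 swap→a[4]=7, slow++,fast++
slow=5 fast=12: a[fast]=0, fast++
slow=5 fast=13: a[fast]=0, fast++

[3, 5, 1, 7, 0, 0, 0, 0, 0, 0, 0, 0, 0]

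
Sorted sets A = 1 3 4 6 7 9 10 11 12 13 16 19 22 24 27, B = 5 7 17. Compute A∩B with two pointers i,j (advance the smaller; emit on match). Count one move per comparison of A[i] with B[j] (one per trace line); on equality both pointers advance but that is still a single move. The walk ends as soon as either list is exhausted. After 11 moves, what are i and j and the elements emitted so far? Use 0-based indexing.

[i=0,j=0] 1<5 → i++
[i=1,j=0] 3<5 → i++
[i=2,j=0] 4<5 → i++
[i=3,j=0] 6>5 → j++
[i=3,j=1] 6<7 → i++
[i=4,j=1] 7==7 emit → i++,j++
[i=5,j=2] 9<17 → i++
[i=6,j=2] 10<17 → i++
[i=7,j=2] 11<17 → i++
[i=8,j=2] 12<17 → i++
[i=9,j=2] 13<17 → i++

i=10, j=2, emitted=[7]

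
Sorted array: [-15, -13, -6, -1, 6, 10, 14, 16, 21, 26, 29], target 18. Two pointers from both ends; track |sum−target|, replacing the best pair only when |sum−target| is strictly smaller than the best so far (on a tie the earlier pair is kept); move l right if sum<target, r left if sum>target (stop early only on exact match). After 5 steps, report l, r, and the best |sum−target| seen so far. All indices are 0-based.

[0,10] -15+29=14 d=4 * → l++
[1,10] -13+29=16 d=2 * → l++
[2,10] -6+29=23 d=5 → r--
[2,9] -6+26=20 d=2 → r--
[2,8] -6+21=15 d=3 → l++

l=3, r=8, best |Δ|=2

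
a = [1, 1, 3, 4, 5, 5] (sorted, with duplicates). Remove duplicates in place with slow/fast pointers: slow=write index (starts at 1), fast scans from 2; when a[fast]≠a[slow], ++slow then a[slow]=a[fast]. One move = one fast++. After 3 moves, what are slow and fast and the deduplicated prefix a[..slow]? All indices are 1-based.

(s=1,f=2) a[fast]=1=a[slow] dup → fast++
(s=1,f=3) a[fast]=3≠a[slow]=1 write a[2]=3 → slow++,fast++
(s=2,f=4) a[fast]=4≠a[slow]=3 write a[3]=4 → slow++,fast++

slow=3, fast=5, prefix=[1, 3, 4]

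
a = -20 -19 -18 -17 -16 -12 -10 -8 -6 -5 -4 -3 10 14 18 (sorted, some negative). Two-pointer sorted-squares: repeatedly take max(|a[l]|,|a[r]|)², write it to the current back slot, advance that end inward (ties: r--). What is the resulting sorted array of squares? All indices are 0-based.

[0,14] |-20|>|18| out[14]=400 → l++
[1,14] |-19|>|18| out[13]=361 → l++
[2,14] |-18|<=|18| out[12]=324 → r--
[2,13] |-18|>|14| out[11]=324 → l++
[3,13] |-17|>|14| out[10]=289 → l++
[4,13] |-16|>|14| out[9]=256 → l++
[5,13] |-12|<=|14| out[8]=196 → r--
[5,12] |-12|>|10| out[7]=144 → l++
[6,12] |-10|<=|10| out[6]=100 → r--
[6,11] |-10|>|-3| out[5]=100 → l++
[7,11] |-8|>|-3| out[4]=64 → l++
[8,11] |-6|>|-3| out[3]=36 → l++
[9,11] |-5|>|-3| out[2]=25 → l++
[10,11] |-4|>|-3| out[1]=16 → l++
[11,11] |-3|<=|-3| out[0]=9 → r--

[9, 16, 25, 36, 64, 100, 100, 144, 196, 256, 289, 324, 324, 361, 400]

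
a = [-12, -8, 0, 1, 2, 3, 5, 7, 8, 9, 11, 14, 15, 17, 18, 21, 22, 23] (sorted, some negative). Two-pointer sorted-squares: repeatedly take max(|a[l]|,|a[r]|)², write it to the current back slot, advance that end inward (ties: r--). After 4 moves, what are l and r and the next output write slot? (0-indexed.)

l=0 r=17: |-12|<=|23| out[17]=529, r--
l=0 r=16: |-12|<=|22| out[16]=484, r--
l=0 r=15: |-12|<=|21| out[15]=441, r--
l=0 r=14: |-12|<=|18| out[14]=324, r--

l=0, r=13, next write slot=13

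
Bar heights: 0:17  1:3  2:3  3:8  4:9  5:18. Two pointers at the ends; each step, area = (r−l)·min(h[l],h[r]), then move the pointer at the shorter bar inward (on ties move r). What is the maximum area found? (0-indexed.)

l=0 r=5: min(17,18)*5=85 best=85 *, l++
l=1 r=5: min(3,18)*4=12 best=85, l++
l=2 r=5: min(3,18)*3=9 best=85, l++
l=3 r=5: min(8,18)*2=16 best=85, l++
l=4 r=5: min(9,18)*1=9 best=85, l++

max area = 85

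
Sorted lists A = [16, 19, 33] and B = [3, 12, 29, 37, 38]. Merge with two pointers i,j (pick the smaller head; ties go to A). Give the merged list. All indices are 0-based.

[3, 12, 16, 19, 29, 33, 37, 38]

[i=0,j=0] A[i]=16>B[j]=3 take 3 → j++
[i=0,j=1] A[i]=16>B[j]=12 take 12 → j++
[i=0,j=2] A[i]=16<=B[j]=29 take 16 → i++
[i=1,j=2] A[i]=19<=B[j]=29 take 19 → i++
[i=2,j=2] A[i]=33>B[j]=29 take 29 → j++
[i=2,j=3] A[i]=33<=B[j]=37 take 33 → i++
[i=3,j=3] A done, take B[j]=37 → j++
[i=3,j=4] A done, take B[j]=38 → j++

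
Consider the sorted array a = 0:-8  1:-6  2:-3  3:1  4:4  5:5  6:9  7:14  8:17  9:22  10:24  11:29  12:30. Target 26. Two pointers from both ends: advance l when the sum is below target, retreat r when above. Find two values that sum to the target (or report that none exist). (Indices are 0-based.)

l=0 r=12: -8+30=22 <26, l++
l=1 r=12: -6+30=24 <26, l++
l=2 r=12: -3+30=27 >26, r--
l=2 r=11: -3+29=26, found

(-3, 29)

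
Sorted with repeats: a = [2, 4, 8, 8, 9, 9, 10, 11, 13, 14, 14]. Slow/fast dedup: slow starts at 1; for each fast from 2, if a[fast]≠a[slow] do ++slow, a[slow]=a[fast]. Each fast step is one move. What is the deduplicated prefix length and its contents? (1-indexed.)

length 8; prefix = [2, 4, 8, 9, 10, 11, 13, 14]

slow=1 fast=2: a[fast]=4≠a[slow]=2 write a[2]=4, slow++,fast++
slow=2 fast=3: a[fast]=8≠a[slow]=4 write a[3]=8, slow++,fast++
slow=3 fast=4: a[fast]=8=a[slow] dup, fast++
slow=3 fast=5: a[fast]=9≠a[slow]=8 write a[4]=9, slow++,fast++
slow=4 fast=6: a[fast]=9=a[slow] dup, fast++
slow=4 fast=7: a[fast]=10≠a[slow]=9 write a[5]=10, slow++,fast++
slow=5 fast=8: a[fast]=11≠a[slow]=10 write a[6]=11, slow++,fast++
slow=6 fast=9: a[fast]=13≠a[slow]=11 write a[7]=13, slow++,fast++
slow=7 fast=10: a[fast]=14≠a[slow]=13 write a[8]=14, slow++,fast++
slow=8 fast=11: a[fast]=14=a[slow] dup, fast++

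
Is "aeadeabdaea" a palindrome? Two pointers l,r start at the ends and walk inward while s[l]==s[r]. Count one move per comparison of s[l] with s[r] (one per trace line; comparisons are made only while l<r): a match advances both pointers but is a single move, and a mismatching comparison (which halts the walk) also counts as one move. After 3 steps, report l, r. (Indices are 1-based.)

l=4, r=8

l=1 r=11: 'a'=='a', l++,r--
l=2 r=10: 'e'=='e', l++,r--
l=3 r=9: 'a'=='a', l++,r--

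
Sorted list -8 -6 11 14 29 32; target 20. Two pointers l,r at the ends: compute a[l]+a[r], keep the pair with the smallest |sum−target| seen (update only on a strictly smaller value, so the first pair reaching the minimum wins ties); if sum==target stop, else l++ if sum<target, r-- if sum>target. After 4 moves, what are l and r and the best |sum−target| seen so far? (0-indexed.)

l=2, r=3, best |Δ|=1

l=0 r=5: -8+32=24 d=4 *, r--
l=0 r=4: -8+29=21 d=1 *, r--
l=0 r=3: -8+14=6 d=14, l++
l=1 r=3: -6+14=8 d=12, l++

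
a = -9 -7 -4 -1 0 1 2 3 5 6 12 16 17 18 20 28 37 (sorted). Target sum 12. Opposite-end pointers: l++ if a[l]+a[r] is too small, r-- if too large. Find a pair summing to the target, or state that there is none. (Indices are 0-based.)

(-4, 16)

l=0 r=16: -9+37=28 >12, r--
l=0 r=15: -9+28=19 >12, r--
l=0 r=14: -9+20=11 <12, l++
l=1 r=14: -7+20=13 >12, r--
l=1 r=13: -7+18=11 <12, l++
l=2 r=13: -4+18=14 >12, r--
l=2 r=12: -4+17=13 >12, r--
l=2 r=11: -4+16=12, found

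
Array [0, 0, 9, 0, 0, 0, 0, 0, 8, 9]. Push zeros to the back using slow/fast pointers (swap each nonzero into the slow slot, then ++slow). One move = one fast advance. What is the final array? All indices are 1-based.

slow=1 fast=1: a[fast]=0, fast++
slow=1 fast=2: a[fast]=0, fast++
slow=1 fast=3: a[fast]=9≠0 swap→a[1]=9, slow++,fast++
slow=2 fast=4: a[fast]=0, fast++
slow=2 fast=5: a[fast]=0, fast++
slow=2 fast=6: a[fast]=0, fast++
slow=2 fast=7: a[fast]=0, fast++
slow=2 fast=8: a[fast]=0, fast++
slow=2 fast=9: a[fast]=8≠0 swap→a[2]=8, slow++,fast++
slow=3 fast=10: a[fast]=9≠0 swap→a[3]=9, slow++,fast++

[9, 8, 9, 0, 0, 0, 0, 0, 0, 0]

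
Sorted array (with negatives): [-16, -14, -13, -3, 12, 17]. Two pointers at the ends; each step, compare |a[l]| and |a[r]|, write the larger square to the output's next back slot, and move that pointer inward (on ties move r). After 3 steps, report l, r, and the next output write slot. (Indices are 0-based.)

l=2, r=4, next write slot=2

l=0 r=5: |-16|<=|17| out[5]=289, r--
l=0 r=4: |-16|>|12| out[4]=256, l++
l=1 r=4: |-14|>|12| out[3]=196, l++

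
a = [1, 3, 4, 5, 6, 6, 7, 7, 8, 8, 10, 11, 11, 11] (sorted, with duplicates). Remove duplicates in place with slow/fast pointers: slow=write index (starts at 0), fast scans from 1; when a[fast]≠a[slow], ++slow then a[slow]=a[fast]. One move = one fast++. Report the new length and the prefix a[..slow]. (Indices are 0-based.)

length 9; prefix = [1, 3, 4, 5, 6, 7, 8, 10, 11]

(s=0,f=1) a[fast]=3≠a[slow]=1 write a[1]=3 → slow++,fast++
(s=1,f=2) a[fast]=4≠a[slow]=3 write a[2]=4 → slow++,fast++
(s=2,f=3) a[fast]=5≠a[slow]=4 write a[3]=5 → slow++,fast++
(s=3,f=4) a[fast]=6≠a[slow]=5 write a[4]=6 → slow++,fast++
(s=4,f=5) a[fast]=6=a[slow] dup → fast++
(s=4,f=6) a[fast]=7≠a[slow]=6 write a[5]=7 → slow++,fast++
(s=5,f=7) a[fast]=7=a[slow] dup → fast++
(s=5,f=8) a[fast]=8≠a[slow]=7 write a[6]=8 → slow++,fast++
(s=6,f=9) a[fast]=8=a[slow] dup → fast++
(s=6,f=10) a[fast]=10≠a[slow]=8 write a[7]=10 → slow++,fast++
(s=7,f=11) a[fast]=11≠a[slow]=10 write a[8]=11 → slow++,fast++
(s=8,f=12) a[fast]=11=a[slow] dup → fast++
(s=8,f=13) a[fast]=11=a[slow] dup → fast++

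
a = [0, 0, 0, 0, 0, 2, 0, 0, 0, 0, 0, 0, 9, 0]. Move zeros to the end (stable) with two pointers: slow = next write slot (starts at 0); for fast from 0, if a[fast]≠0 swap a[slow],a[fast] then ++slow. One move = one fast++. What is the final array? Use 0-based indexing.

slow=0 fast=0: a[fast]=0, fast++
slow=0 fast=1: a[fast]=0, fast++
slow=0 fast=2: a[fast]=0, fast++
slow=0 fast=3: a[fast]=0, fast++
slow=0 fast=4: a[fast]=0, fast++
slow=0 fast=5: a[fast]=2≠0 swap→a[0]=2, slow++,fast++
slow=1 fast=6: a[fast]=0, fast++
slow=1 fast=7: a[fast]=0, fast++
slow=1 fast=8: a[fast]=0, fast++
slow=1 fast=9: a[fast]=0, fast++
slow=1 fast=10: a[fast]=0, fast++
slow=1 fast=11: a[fast]=0, fast++
slow=1 fast=12: a[fast]=9≠0 swap→a[1]=9, slow++,fast++
slow=2 fast=13: a[fast]=0, fast++

[2, 9, 0, 0, 0, 0, 0, 0, 0, 0, 0, 0, 0, 0]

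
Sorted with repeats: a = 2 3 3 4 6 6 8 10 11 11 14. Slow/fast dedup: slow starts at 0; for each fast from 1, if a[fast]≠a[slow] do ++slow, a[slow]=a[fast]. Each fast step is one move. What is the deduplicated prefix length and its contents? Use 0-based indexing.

length 8; prefix = [2, 3, 4, 6, 8, 10, 11, 14]

slow=0 fast=1: a[fast]=3≠a[slow]=2 write a[1]=3, slow++,fast++
slow=1 fast=2: a[fast]=3=a[slow] dup, fast++
slow=1 fast=3: a[fast]=4≠a[slow]=3 write a[2]=4, slow++,fast++
slow=2 fast=4: a[fast]=6≠a[slow]=4 write a[3]=6, slow++,fast++
slow=3 fast=5: a[fast]=6=a[slow] dup, fast++
slow=3 fast=6: a[fast]=8≠a[slow]=6 write a[4]=8, slow++,fast++
slow=4 fast=7: a[fast]=10≠a[slow]=8 write a[5]=10, slow++,fast++
slow=5 fast=8: a[fast]=11≠a[slow]=10 write a[6]=11, slow++,fast++
slow=6 fast=9: a[fast]=11=a[slow] dup, fast++
slow=6 fast=10: a[fast]=14≠a[slow]=11 write a[7]=14, slow++,fast++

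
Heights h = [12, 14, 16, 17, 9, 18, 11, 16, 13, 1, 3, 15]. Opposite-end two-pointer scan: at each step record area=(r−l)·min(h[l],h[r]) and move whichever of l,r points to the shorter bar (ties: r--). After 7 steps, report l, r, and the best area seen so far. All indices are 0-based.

[0,11] min(12,15)*11=132 best=132 * → l++
[1,11] min(14,15)*10=140 best=140 * → l++
[2,11] min(16,15)*9=135 best=140 → r--
[2,10] min(16,3)*8=24 best=140 → r--
[2,9] min(16,1)*7=7 best=140 → r--
[2,8] min(16,13)*6=78 best=140 → r--
[2,7] min(16,16)*5=80 best=140 → r--

l=2, r=6, best area=140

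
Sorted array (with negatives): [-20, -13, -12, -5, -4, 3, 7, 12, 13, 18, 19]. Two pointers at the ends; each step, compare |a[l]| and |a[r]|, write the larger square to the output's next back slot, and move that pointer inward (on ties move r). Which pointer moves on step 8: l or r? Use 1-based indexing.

l=1 r=11: |-20|>|19| out[11]=400, l++
l=2 r=11: |-13|<=|19| out[10]=361, r--
l=2 r=10: |-13|<=|18| out[9]=324, r--
l=2 r=9: |-13|<=|13| out[8]=169, r--
l=2 r=8: |-13|>|12| out[7]=169, l++
l=3 r=8: |-12|<=|12| out[6]=144, r--
l=3 r=7: |-12|>|7| out[5]=144, l++
l=4 r=7: |-5|<=|7| out[4]=49, r--

r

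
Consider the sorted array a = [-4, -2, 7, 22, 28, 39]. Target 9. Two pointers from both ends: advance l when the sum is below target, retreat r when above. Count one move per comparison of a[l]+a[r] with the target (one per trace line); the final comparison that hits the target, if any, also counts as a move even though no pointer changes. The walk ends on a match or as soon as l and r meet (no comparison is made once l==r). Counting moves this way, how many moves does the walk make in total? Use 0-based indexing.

l=0 r=5: -4+39=35 >9, r--
l=0 r=4: -4+28=24 >9, r--
l=0 r=3: -4+22=18 >9, r--
l=0 r=2: -4+7=3 <9, l++
l=1 r=2: -2+7=5 <9, l++

5 moves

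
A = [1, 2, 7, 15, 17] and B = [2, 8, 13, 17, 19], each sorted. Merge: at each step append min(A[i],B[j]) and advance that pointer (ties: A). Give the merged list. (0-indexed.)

[1, 2, 2, 7, 8, 13, 15, 17, 17, 19]

[i=0,j=0] A[i]=1<=B[j]=2 take 1 → i++
[i=1,j=0] A[i]=2<=B[j]=2 take 2 → i++
[i=2,j=0] A[i]=7>B[j]=2 take 2 → j++
[i=2,j=1] A[i]=7<=B[j]=8 take 7 → i++
[i=3,j=1] A[i]=15>B[j]=8 take 8 → j++
[i=3,j=2] A[i]=15>B[j]=13 take 13 → j++
[i=3,j=3] A[i]=15<=B[j]=17 take 15 → i++
[i=4,j=3] A[i]=17<=B[j]=17 take 17 → i++
[i=5,j=3] A done, take B[j]=17 → j++
[i=5,j=4] A done, take B[j]=19 → j++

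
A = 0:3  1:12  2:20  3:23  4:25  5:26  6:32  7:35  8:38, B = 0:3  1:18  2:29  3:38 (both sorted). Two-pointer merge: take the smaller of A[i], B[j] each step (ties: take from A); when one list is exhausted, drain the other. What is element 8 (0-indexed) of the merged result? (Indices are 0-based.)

merged[8] = 29

i=0 j=0: A[i]=3<=B[j]=3 take 3, i++
i=1 j=0: A[i]=12>B[j]=3 take 3, j++
i=1 j=1: A[i]=12<=B[j]=18 take 12, i++
i=2 j=1: A[i]=20>B[j]=18 take 18, j++
i=2 j=2: A[i]=20<=B[j]=29 take 20, i++
i=3 j=2: A[i]=23<=B[j]=29 take 23, i++
i=4 j=2: A[i]=25<=B[j]=29 take 25, i++
i=5 j=2: A[i]=26<=B[j]=29 take 26, i++
i=6 j=2: A[i]=32>B[j]=29 take 29, j++
i=6 j=3: A[i]=32<=B[j]=38 take 32, i++
i=7 j=3: A[i]=35<=B[j]=38 take 35, i++
i=8 j=3: A[i]=38<=B[j]=38 take 38, i++
i=9 j=3: A done, take B[j]=38, j++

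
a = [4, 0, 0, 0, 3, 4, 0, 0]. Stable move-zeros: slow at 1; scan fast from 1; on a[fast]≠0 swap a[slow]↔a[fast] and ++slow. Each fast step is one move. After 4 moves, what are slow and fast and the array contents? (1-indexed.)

slow=2, fast=5, a=[4, 0, 0, 0, 3, 4, 0, 0]

(s=1,f=1) a[fast]=4≠0 swap→a[1]=4 → slow++,fast++
(s=2,f=2) a[fast]=0 → fast++
(s=2,f=3) a[fast]=0 → fast++
(s=2,f=4) a[fast]=0 → fast++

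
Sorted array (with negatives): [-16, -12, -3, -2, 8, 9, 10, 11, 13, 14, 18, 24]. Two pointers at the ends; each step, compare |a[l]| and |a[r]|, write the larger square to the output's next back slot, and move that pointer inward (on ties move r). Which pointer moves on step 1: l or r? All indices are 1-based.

r

[1,12] |-16|<=|24| out[12]=576 → r--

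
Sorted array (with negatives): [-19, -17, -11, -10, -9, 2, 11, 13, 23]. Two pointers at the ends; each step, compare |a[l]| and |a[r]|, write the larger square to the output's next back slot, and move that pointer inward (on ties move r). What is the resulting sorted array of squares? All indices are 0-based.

[4, 81, 100, 121, 121, 169, 289, 361, 529]

l=0 r=8: |-19|<=|23| out[8]=529, r--
l=0 r=7: |-19|>|13| out[7]=361, l++
l=1 r=7: |-17|>|13| out[6]=289, l++
l=2 r=7: |-11|<=|13| out[5]=169, r--
l=2 r=6: |-11|<=|11| out[4]=121, r--
l=2 r=5: |-11|>|2| out[3]=121, l++
l=3 r=5: |-10|>|2| out[2]=100, l++
l=4 r=5: |-9|>|2| out[1]=81, l++
l=5 r=5: |2|<=|2| out[0]=4, r--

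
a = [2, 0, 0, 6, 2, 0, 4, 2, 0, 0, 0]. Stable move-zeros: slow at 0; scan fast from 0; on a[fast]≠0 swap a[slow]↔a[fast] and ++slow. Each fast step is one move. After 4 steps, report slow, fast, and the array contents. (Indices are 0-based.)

(s=0,f=0) a[fast]=2≠0 swap→a[0]=2 → slow++,fast++
(s=1,f=1) a[fast]=0 → fast++
(s=1,f=2) a[fast]=0 → fast++
(s=1,f=3) a[fast]=6≠0 swap→a[1]=6 → slow++,fast++

slow=2, fast=4, a=[2, 6, 0, 0, 2, 0, 4, 2, 0, 0, 0]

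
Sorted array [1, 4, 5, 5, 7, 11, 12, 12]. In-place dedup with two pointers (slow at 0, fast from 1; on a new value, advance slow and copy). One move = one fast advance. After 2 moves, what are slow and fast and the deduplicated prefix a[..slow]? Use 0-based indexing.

slow=0 fast=1: a[fast]=4≠a[slow]=1 write a[1]=4, slow++,fast++
slow=1 fast=2: a[fast]=5≠a[slow]=4 write a[2]=5, slow++,fast++

slow=2, fast=3, prefix=[1, 4, 5]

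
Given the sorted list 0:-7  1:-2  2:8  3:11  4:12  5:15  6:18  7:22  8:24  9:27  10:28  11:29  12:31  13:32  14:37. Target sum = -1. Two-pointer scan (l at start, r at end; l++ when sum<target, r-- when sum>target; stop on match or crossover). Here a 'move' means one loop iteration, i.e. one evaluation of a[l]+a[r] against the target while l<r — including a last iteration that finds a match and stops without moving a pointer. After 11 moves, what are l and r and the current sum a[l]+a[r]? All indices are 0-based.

l=0, r=3, sum=4

l=0 r=14: -7+37=30 >-1, r--
l=0 r=13: -7+32=25 >-1, r--
l=0 r=12: -7+31=24 >-1, r--
l=0 r=11: -7+29=22 >-1, r--
l=0 r=10: -7+28=21 >-1, r--
l=0 r=9: -7+27=20 >-1, r--
l=0 r=8: -7+24=17 >-1, r--
l=0 r=7: -7+22=15 >-1, r--
l=0 r=6: -7+18=11 >-1, r--
l=0 r=5: -7+15=8 >-1, r--
l=0 r=4: -7+12=5 >-1, r--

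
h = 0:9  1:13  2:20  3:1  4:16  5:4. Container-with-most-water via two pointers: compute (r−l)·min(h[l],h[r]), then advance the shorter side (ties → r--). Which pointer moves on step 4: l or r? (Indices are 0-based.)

r

[0,5] min(9,4)*5=20 best=20 * → r--
[0,4] min(9,16)*4=36 best=36 * → l++
[1,4] min(13,16)*3=39 best=39 * → l++
[2,4] min(20,16)*2=32 best=39 → r--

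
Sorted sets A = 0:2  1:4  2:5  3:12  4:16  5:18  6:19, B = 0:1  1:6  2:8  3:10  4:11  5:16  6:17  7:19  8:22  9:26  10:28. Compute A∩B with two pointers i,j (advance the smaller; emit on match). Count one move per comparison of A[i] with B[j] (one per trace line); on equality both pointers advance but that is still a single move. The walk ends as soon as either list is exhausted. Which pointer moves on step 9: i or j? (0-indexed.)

i

[i=0,j=0] 2>1 → j++
[i=0,j=1] 2<6 → i++
[i=1,j=1] 4<6 → i++
[i=2,j=1] 5<6 → i++
[i=3,j=1] 12>6 → j++
[i=3,j=2] 12>8 → j++
[i=3,j=3] 12>10 → j++
[i=3,j=4] 12>11 → j++
[i=3,j=5] 12<16 → i++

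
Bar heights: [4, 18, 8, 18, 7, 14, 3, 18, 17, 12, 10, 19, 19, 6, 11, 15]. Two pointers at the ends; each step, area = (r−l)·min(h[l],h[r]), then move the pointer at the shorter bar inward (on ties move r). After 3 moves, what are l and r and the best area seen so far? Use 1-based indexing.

l=2, r=14, best area=210

[1,16] min(4,15)*15=60 best=60 * → l++
[2,16] min(18,15)*14=210 best=210 * → r--
[2,15] min(18,11)*13=143 best=210 → r--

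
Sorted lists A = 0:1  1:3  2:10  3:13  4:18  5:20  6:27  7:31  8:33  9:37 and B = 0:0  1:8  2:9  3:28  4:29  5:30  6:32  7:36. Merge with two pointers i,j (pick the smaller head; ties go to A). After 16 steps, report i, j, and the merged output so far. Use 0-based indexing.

i=0 j=0: A[i]=1>B[j]=0 take 0, j++
i=0 j=1: A[i]=1<=B[j]=8 take 1, i++
i=1 j=1: A[i]=3<=B[j]=8 take 3, i++
i=2 j=1: A[i]=10>B[j]=8 take 8, j++
i=2 j=2: A[i]=10>B[j]=9 take 9, j++
i=2 j=3: A[i]=10<=B[j]=28 take 10, i++
i=3 j=3: A[i]=13<=B[j]=28 take 13, i++
i=4 j=3: A[i]=18<=B[j]=28 take 18, i++
i=5 j=3: A[i]=20<=B[j]=28 take 20, i++
i=6 j=3: A[i]=27<=B[j]=28 take 27, i++
i=7 j=3: A[i]=31>B[j]=28 take 28, j++
i=7 j=4: A[i]=31>B[j]=29 take 29, j++
i=7 j=5: A[i]=31>B[j]=30 take 30, j++
i=7 j=6: A[i]=31<=B[j]=32 take 31, i++
i=8 j=6: A[i]=33>B[j]=32 take 32, j++
i=8 j=7: A[i]=33<=B[j]=36 take 33, i++

i=9, j=7, merged so far=[0, 1, 3, 8, 9, 10, 13, 18, 20, 27, 28, 29, 30, 31, 32, 33]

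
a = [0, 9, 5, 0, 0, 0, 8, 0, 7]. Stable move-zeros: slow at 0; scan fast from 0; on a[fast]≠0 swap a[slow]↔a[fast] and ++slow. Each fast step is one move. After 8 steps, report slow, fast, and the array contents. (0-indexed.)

slow=3, fast=8, a=[9, 5, 8, 0, 0, 0, 0, 0, 7]

(s=0,f=0) a[fast]=0 → fast++
(s=0,f=1) a[fast]=9≠0 swap→a[0]=9 → slow++,fast++
(s=1,f=2) a[fast]=5≠0 swap→a[1]=5 → slow++,fast++
(s=2,f=3) a[fast]=0 → fast++
(s=2,f=4) a[fast]=0 → fast++
(s=2,f=5) a[fast]=0 → fast++
(s=2,f=6) a[fast]=8≠0 swap→a[2]=8 → slow++,fast++
(s=3,f=7) a[fast]=0 → fast++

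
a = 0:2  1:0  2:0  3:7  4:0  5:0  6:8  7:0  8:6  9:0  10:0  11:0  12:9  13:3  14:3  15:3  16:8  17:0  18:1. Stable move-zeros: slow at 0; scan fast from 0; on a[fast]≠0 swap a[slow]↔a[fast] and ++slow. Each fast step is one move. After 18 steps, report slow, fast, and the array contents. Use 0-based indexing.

slow=0 fast=0: a[fast]=2≠0 swap→a[0]=2, slow++,fast++
slow=1 fast=1: a[fast]=0, fast++
slow=1 fast=2: a[fast]=0, fast++
slow=1 fast=3: a[fast]=7≠0 swap→a[1]=7, slow++,fast++
slow=2 fast=4: a[fast]=0, fast++
slow=2 fast=5: a[fast]=0, fast++
slow=2 fast=6: a[fast]=8≠0 swap→a[2]=8, slow++,fast++
slow=3 fast=7: a[fast]=0, fast++
slow=3 fast=8: a[fast]=6≠0 swap→a[3]=6, slow++,fast++
slow=4 fast=9: a[fast]=0, fast++
slow=4 fast=10: a[fast]=0, fast++
slow=4 fast=11: a[fast]=0, fast++
slow=4 fast=12: a[fast]=9≠0 swap→a[4]=9, slow++,fast++
slow=5 fast=13: a[fast]=3≠0 swap→a[5]=3, slow++,fast++
slow=6 fast=14: a[fast]=3≠0 swap→a[6]=3, slow++,fast++
slow=7 fast=15: a[fast]=3≠0 swap→a[7]=3, slow++,fast++
slow=8 fast=16: a[fast]=8≠0 swap→a[8]=8, slow++,fast++
slow=9 fast=17: a[fast]=0, fast++

slow=9, fast=18, a=[2, 7, 8, 6, 9, 3, 3, 3, 8, 0, 0, 0, 0, 0, 0, 0, 0, 0, 1]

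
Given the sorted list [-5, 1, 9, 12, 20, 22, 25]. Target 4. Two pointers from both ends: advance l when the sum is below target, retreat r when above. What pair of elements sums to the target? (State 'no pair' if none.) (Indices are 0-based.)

(-5, 9)

l=0 r=6: -5+25=20 >4, r--
l=0 r=5: -5+22=17 >4, r--
l=0 r=4: -5+20=15 >4, r--
l=0 r=3: -5+12=7 >4, r--
l=0 r=2: -5+9=4, found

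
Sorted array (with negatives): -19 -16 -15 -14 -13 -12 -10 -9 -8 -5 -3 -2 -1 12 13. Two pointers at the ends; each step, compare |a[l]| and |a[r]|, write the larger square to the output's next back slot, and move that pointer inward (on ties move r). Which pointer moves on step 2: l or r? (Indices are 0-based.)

l=0 r=14: |-19|>|13| out[14]=361, l++
l=1 r=14: |-16|>|13| out[13]=256, l++

l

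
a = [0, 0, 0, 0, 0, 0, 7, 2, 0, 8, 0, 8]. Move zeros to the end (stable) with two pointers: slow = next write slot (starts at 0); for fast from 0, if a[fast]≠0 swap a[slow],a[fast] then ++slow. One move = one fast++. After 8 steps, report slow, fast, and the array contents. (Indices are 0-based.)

slow=2, fast=8, a=[7, 2, 0, 0, 0, 0, 0, 0, 0, 8, 0, 8]

(s=0,f=0) a[fast]=0 → fast++
(s=0,f=1) a[fast]=0 → fast++
(s=0,f=2) a[fast]=0 → fast++
(s=0,f=3) a[fast]=0 → fast++
(s=0,f=4) a[fast]=0 → fast++
(s=0,f=5) a[fast]=0 → fast++
(s=0,f=6) a[fast]=7≠0 swap→a[0]=7 → slow++,fast++
(s=1,f=7) a[fast]=2≠0 swap→a[1]=2 → slow++,fast++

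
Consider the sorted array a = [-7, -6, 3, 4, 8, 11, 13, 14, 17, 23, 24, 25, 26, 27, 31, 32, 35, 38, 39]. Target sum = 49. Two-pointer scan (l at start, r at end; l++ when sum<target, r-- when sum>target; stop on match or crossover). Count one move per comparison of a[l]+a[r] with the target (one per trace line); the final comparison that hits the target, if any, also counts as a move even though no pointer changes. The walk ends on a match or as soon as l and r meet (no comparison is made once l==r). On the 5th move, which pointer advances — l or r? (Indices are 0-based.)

[0,18] -7+39=32 <49 → l++
[1,18] -6+39=33 <49 → l++
[2,18] 3+39=42 <49 → l++
[3,18] 4+39=43 <49 → l++
[4,18] 8+39=47 <49 → l++

l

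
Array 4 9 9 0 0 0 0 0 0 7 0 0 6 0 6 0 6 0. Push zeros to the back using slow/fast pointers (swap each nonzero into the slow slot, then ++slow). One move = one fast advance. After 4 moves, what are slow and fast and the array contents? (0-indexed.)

slow=0 fast=0: a[fast]=4≠0 swap→a[0]=4, slow++,fast++
slow=1 fast=1: a[fast]=9≠0 swap→a[1]=9, slow++,fast++
slow=2 fast=2: a[fast]=9≠0 swap→a[2]=9, slow++,fast++
slow=3 fast=3: a[fast]=0, fast++

slow=3, fast=4, a=[4, 9, 9, 0, 0, 0, 0, 0, 0, 7, 0, 0, 6, 0, 6, 0, 6, 0]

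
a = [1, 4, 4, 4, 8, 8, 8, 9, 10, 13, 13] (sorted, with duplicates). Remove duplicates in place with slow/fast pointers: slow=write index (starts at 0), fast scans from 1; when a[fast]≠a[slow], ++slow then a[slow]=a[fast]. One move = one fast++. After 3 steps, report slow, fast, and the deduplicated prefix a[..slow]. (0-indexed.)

(s=0,f=1) a[fast]=4≠a[slow]=1 write a[1]=4 → slow++,fast++
(s=1,f=2) a[fast]=4=a[slow] dup → fast++
(s=1,f=3) a[fast]=4=a[slow] dup → fast++

slow=1, fast=4, prefix=[1, 4]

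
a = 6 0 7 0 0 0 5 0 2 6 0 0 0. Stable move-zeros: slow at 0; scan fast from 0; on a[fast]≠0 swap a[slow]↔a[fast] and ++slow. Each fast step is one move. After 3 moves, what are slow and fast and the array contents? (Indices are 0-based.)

(s=0,f=0) a[fast]=6≠0 swap→a[0]=6 → slow++,fast++
(s=1,f=1) a[fast]=0 → fast++
(s=1,f=2) a[fast]=7≠0 swap→a[1]=7 → slow++,fast++

slow=2, fast=3, a=[6, 7, 0, 0, 0, 0, 5, 0, 2, 6, 0, 0, 0]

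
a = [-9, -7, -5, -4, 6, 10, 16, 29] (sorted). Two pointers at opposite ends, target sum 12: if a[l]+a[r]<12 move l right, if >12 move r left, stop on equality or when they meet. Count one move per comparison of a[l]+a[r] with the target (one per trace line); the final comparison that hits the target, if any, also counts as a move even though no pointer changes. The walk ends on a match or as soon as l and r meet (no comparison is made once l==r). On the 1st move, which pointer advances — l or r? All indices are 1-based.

l=1 r=8: -9+29=20 >12, r--

r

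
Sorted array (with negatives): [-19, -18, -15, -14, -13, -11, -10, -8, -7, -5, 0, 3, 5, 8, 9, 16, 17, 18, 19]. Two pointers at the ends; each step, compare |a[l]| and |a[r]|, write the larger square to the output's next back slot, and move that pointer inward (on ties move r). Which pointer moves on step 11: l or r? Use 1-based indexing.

[1,19] |-19|<=|19| out[19]=361 → r--
[1,18] |-19|>|18| out[18]=361 → l++
[2,18] |-18|<=|18| out[17]=324 → r--
[2,17] |-18|>|17| out[16]=324 → l++
[3,17] |-15|<=|17| out[15]=289 → r--
[3,16] |-15|<=|16| out[14]=256 → r--
[3,15] |-15|>|9| out[13]=225 → l++
[4,15] |-14|>|9| out[12]=196 → l++
[5,15] |-13|>|9| out[11]=169 → l++
[6,15] |-11|>|9| out[10]=121 → l++
[7,15] |-10|>|9| out[9]=100 → l++

l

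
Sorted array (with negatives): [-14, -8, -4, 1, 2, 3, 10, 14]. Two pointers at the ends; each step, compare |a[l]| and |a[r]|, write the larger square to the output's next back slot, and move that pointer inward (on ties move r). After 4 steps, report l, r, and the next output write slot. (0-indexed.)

l=0 r=7: |-14|<=|14| out[7]=196, r--
l=0 r=6: |-14|>|10| out[6]=196, l++
l=1 r=6: |-8|<=|10| out[5]=100, r--
l=1 r=5: |-8|>|3| out[4]=64, l++

l=2, r=5, next write slot=3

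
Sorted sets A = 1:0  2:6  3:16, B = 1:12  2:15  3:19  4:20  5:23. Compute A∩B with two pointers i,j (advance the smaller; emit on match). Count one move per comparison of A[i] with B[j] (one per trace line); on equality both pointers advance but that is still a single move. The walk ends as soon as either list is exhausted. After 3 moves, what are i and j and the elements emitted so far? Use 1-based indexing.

i=3, j=2, emitted=[]

[i=1,j=1] 0<12 → i++
[i=2,j=1] 6<12 → i++
[i=3,j=1] 16>12 → j++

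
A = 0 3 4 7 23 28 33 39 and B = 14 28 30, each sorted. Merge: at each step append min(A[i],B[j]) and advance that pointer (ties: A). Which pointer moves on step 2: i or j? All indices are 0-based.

[i=0,j=0] A[i]=0<=B[j]=14 take 0 → i++
[i=1,j=0] A[i]=3<=B[j]=14 take 3 → i++

i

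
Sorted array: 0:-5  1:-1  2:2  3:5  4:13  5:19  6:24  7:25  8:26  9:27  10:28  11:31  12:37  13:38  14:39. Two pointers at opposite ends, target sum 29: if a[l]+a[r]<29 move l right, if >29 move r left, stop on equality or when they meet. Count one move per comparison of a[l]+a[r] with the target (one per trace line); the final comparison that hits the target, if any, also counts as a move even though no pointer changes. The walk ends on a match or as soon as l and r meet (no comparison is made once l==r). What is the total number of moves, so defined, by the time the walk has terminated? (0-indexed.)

[0,14] -5+39=34 >29 → r--
[0,13] -5+38=33 >29 → r--
[0,12] -5+37=32 >29 → r--
[0,11] -5+31=26 <29 → l++
[1,11] -1+31=30 >29 → r--
[1,10] -1+28=27 <29 → l++
[2,10] 2+28=30 >29 → r--
[2,9] 2+27=29 → found

8 moves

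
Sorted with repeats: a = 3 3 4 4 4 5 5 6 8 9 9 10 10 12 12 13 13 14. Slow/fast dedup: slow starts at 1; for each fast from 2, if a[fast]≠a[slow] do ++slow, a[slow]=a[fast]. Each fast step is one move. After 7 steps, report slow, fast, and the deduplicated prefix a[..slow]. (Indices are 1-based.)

(s=1,f=2) a[fast]=3=a[slow] dup → fast++
(s=1,f=3) a[fast]=4≠a[slow]=3 write a[2]=4 → slow++,fast++
(s=2,f=4) a[fast]=4=a[slow] dup → fast++
(s=2,f=5) a[fast]=4=a[slow] dup → fast++
(s=2,f=6) a[fast]=5≠a[slow]=4 write a[3]=5 → slow++,fast++
(s=3,f=7) a[fast]=5=a[slow] dup → fast++
(s=3,f=8) a[fast]=6≠a[slow]=5 write a[4]=6 → slow++,fast++

slow=4, fast=9, prefix=[3, 4, 5, 6]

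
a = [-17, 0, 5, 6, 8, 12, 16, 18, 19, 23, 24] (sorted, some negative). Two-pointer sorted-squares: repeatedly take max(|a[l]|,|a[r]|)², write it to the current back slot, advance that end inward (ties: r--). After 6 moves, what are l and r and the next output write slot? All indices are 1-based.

l=2, r=6, next write slot=5

[1,11] |-17|<=|24| out[11]=576 → r--
[1,10] |-17|<=|23| out[10]=529 → r--
[1,9] |-17|<=|19| out[9]=361 → r--
[1,8] |-17|<=|18| out[8]=324 → r--
[1,7] |-17|>|16| out[7]=289 → l++
[2,7] |0|<=|16| out[6]=256 → r--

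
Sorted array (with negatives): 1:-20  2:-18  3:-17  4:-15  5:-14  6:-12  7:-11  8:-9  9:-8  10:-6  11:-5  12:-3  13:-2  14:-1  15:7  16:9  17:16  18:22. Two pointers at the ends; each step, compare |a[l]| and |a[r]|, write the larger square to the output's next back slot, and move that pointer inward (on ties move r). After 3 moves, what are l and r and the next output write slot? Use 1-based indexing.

l=1 r=18: |-20|<=|22| out[18]=484, r--
l=1 r=17: |-20|>|16| out[17]=400, l++
l=2 r=17: |-18|>|16| out[16]=324, l++

l=3, r=17, next write slot=15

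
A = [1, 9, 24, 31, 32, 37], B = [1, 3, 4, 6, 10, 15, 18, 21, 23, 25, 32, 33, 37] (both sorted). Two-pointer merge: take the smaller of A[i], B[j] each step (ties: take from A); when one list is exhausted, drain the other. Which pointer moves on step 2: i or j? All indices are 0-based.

j

i=0 j=0: A[i]=1<=B[j]=1 take 1, i++
i=1 j=0: A[i]=9>B[j]=1 take 1, j++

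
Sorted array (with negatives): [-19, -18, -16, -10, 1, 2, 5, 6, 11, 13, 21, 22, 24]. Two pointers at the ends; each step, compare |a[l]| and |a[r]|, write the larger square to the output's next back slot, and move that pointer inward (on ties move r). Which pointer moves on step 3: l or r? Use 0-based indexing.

r

[0,12] |-19|<=|24| out[12]=576 → r--
[0,11] |-19|<=|22| out[11]=484 → r--
[0,10] |-19|<=|21| out[10]=441 → r--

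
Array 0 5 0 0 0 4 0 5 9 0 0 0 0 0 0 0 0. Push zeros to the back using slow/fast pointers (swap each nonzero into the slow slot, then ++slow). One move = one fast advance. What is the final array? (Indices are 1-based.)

[5, 4, 5, 9, 0, 0, 0, 0, 0, 0, 0, 0, 0, 0, 0, 0, 0]

(s=1,f=1) a[fast]=0 → fast++
(s=1,f=2) a[fast]=5≠0 swap→a[1]=5 → slow++,fast++
(s=2,f=3) a[fast]=0 → fast++
(s=2,f=4) a[fast]=0 → fast++
(s=2,f=5) a[fast]=0 → fast++
(s=2,f=6) a[fast]=4≠0 swap→a[2]=4 → slow++,fast++
(s=3,f=7) a[fast]=0 → fast++
(s=3,f=8) a[fast]=5≠0 swap→a[3]=5 → slow++,fast++
(s=4,f=9) a[fast]=9≠0 swap→a[4]=9 → slow++,fast++
(s=5,f=10) a[fast]=0 → fast++
(s=5,f=11) a[fast]=0 → fast++
(s=5,f=12) a[fast]=0 → fast++
(s=5,f=13) a[fast]=0 → fast++
(s=5,f=14) a[fast]=0 → fast++
(s=5,f=15) a[fast]=0 → fast++
(s=5,f=16) a[fast]=0 → fast++
(s=5,f=17) a[fast]=0 → fast++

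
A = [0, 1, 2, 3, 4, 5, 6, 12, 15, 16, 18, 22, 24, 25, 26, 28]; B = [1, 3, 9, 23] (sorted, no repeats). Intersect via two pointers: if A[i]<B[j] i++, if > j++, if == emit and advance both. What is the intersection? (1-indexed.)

intersection = [1, 3]

i=1 j=1: 0<1, i++
i=2 j=1: 1==1 emit, i++,j++
i=3 j=2: 2<3, i++
i=4 j=2: 3==3 emit, i++,j++
i=5 j=3: 4<9, i++
i=6 j=3: 5<9, i++
i=7 j=3: 6<9, i++
i=8 j=3: 12>9, j++
i=8 j=4: 12<23, i++
i=9 j=4: 15<23, i++
i=10 j=4: 16<23, i++
i=11 j=4: 18<23, i++
i=12 j=4: 22<23, i++
i=13 j=4: 24>23, j++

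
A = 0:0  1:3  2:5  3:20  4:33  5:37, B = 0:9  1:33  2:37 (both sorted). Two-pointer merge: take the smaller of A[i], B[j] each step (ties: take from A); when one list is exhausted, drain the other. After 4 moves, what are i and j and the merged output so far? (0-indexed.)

i=3, j=1, merged so far=[0, 3, 5, 9]

[i=0,j=0] A[i]=0<=B[j]=9 take 0 → i++
[i=1,j=0] A[i]=3<=B[j]=9 take 3 → i++
[i=2,j=0] A[i]=5<=B[j]=9 take 5 → i++
[i=3,j=0] A[i]=20>B[j]=9 take 9 → j++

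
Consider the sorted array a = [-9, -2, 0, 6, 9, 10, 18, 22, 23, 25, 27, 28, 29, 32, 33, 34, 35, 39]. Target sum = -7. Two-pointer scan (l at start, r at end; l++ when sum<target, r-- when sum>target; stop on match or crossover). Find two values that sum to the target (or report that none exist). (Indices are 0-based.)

no pair

[0,17] -9+39=30 >-7 → r--
[0,16] -9+35=26 >-7 → r--
[0,15] -9+34=25 >-7 → r--
[0,14] -9+33=24 >-7 → r--
[0,13] -9+32=23 >-7 → r--
[0,12] -9+29=20 >-7 → r--
[0,11] -9+28=19 >-7 → r--
[0,10] -9+27=18 >-7 → r--
[0,9] -9+25=16 >-7 → r--
[0,8] -9+23=14 >-7 → r--
[0,7] -9+22=13 >-7 → r--
[0,6] -9+18=9 >-7 → r--
[0,5] -9+10=1 >-7 → r--
[0,4] -9+9=0 >-7 → r--
[0,3] -9+6=-3 >-7 → r--
[0,2] -9+0=-9 <-7 → l++
[1,2] -2+0=-2 >-7 → r--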